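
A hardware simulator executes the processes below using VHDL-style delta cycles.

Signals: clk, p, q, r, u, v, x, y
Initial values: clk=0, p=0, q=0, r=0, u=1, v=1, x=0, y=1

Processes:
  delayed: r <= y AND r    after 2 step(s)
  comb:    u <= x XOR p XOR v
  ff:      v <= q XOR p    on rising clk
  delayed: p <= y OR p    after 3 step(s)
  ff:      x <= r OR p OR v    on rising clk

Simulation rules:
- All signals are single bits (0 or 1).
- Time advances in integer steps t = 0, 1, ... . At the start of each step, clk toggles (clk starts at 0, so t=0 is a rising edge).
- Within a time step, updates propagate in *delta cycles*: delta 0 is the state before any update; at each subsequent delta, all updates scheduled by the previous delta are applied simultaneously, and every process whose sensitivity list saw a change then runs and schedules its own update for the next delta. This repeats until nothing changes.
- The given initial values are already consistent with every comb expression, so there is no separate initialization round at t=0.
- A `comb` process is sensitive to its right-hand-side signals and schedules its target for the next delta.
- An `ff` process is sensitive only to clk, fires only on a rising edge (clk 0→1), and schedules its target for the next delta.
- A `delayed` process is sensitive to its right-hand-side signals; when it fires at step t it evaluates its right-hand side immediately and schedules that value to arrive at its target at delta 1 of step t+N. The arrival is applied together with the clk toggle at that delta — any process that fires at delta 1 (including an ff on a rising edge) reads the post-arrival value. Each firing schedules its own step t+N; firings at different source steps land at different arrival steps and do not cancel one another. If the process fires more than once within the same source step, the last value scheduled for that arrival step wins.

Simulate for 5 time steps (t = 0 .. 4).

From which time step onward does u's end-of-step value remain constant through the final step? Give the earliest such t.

2

t=0 Δ0: x=0 u=1 clk=0 p=0 q=0 v=1 y=1 r=0
  Δ1: clk:0→1
  Δ2: x:0→1, v:1→0
  (2Δ to stable)
t=1 Δ0: x=1 u=1 clk=1 p=0 q=0 v=0 y=1 r=0
  Δ1: clk:1→0
  (1Δ to stable)
t=2 Δ0: x=1 u=1 clk=0 p=0 q=0 v=0 y=1 r=0
  Δ1: clk:0→1
  Δ2: x:1→0
  Δ3: u:1→0
  (3Δ to stable)
t=3 Δ0: x=0 u=0 clk=1 p=0 q=0 v=0 y=1 r=0
  Δ1: clk:1→0
  (1Δ to stable)
t=4 Δ0: x=0 u=0 clk=0 p=0 q=0 v=0 y=1 r=0
  Δ1: clk:0→1
  (1Δ to stable)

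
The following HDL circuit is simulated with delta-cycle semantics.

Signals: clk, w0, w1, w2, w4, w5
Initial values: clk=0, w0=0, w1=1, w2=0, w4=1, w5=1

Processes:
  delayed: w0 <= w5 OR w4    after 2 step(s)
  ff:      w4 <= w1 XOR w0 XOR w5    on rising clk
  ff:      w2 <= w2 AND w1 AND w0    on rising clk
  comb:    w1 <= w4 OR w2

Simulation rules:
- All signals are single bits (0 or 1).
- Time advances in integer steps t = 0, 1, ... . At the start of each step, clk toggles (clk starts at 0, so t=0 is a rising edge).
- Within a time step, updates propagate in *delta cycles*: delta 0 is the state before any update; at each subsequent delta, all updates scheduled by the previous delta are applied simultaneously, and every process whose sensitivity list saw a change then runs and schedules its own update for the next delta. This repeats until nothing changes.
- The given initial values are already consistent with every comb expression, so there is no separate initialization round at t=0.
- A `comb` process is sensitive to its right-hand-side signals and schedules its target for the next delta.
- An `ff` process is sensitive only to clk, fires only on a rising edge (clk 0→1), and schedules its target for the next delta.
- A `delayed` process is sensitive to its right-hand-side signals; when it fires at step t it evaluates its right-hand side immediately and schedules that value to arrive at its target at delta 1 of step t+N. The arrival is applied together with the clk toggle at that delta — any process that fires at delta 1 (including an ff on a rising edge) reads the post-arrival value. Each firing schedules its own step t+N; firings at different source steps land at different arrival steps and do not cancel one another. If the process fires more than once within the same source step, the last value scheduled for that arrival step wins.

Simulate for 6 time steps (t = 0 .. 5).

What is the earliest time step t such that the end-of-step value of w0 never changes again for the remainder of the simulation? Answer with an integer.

[bits: clk,w0,w5,w2,w4,w1]
t=0: Δ0=001011 Δ1=101011 Δ2=101001 Δ3=101000 | 3Δ
t=1: Δ0=101000 Δ1=001000 | 1Δ
t=2: Δ0=001000 Δ1=111000 | 1Δ
t=3: Δ0=111000 Δ1=011000 | 1Δ
t=4: Δ0=011000 Δ1=111000 | 1Δ
t=5: Δ0=111000 Δ1=011000 | 1Δ

2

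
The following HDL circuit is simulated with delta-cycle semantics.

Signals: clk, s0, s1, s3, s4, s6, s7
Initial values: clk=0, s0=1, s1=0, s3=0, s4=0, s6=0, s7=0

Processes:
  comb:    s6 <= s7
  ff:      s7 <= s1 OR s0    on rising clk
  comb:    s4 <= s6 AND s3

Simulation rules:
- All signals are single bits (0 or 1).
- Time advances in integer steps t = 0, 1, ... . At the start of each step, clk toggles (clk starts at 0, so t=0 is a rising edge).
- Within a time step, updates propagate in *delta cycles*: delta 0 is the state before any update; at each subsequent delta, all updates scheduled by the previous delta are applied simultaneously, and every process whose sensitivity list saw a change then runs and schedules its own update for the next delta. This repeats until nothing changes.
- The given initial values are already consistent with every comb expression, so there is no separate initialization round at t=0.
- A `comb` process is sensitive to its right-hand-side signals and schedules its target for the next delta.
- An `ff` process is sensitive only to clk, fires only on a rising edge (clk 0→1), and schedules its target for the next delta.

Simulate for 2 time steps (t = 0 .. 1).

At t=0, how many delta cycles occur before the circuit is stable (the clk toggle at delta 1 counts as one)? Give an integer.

3

t0.Δ0 s3=0 s4=0 s6=0 s0=1 clk=0 s7=0 s1=0
t0.Δ1 s3=0 s4=0 s6=0 s0=1 clk=1 s7=0 s1=0
t0.Δ2 s3=0 s4=0 s6=0 s0=1 clk=1 s7=1 s1=0
t0.Δ3 s3=0 s4=0 s6=1 s0=1 clk=1 s7=1 s1=0
t1.Δ0 s3=0 s4=0 s6=1 s0=1 clk=1 s7=1 s1=0
t1.Δ1 s3=0 s4=0 s6=1 s0=1 clk=0 s7=1 s1=0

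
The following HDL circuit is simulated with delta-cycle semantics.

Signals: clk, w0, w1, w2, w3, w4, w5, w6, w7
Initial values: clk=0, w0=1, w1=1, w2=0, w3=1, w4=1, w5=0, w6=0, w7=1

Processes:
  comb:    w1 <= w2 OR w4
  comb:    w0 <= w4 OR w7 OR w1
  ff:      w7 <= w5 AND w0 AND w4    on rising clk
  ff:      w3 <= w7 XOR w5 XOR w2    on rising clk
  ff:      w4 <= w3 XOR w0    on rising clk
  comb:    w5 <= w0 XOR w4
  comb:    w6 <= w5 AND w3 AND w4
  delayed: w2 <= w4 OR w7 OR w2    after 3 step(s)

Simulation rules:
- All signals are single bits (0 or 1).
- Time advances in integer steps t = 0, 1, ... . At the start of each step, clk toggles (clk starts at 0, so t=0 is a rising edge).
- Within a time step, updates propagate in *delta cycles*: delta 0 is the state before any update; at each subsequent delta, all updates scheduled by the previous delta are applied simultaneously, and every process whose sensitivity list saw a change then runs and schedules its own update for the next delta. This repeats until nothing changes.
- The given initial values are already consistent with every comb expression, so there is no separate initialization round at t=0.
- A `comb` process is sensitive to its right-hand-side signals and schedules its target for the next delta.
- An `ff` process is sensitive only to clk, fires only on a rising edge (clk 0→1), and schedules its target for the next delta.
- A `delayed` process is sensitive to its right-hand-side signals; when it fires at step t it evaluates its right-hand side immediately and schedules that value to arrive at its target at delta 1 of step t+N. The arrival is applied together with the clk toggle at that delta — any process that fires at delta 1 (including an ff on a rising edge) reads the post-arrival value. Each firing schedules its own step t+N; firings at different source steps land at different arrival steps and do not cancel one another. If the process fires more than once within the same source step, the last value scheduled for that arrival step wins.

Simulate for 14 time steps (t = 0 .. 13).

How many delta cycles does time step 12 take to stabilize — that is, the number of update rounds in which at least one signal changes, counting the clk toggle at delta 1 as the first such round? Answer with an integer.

[bits: w5,w2,w3,w0,w4,w7,clk,w1,w6]
t=0: Δ0=001111010 Δ1=001111110 Δ2=001100110 Δ3=101100100 Δ4=101000100 Δ5=001000100 | 5Δ
t=1: Δ0=001000100 Δ1=001000000 | 1Δ
t=2: Δ0=001000000 Δ1=001000100 Δ2=000010100 Δ3=100110110 Δ4=000110110 | 4Δ
t=3: Δ0=000110110 Δ1=000110010 | 1Δ
t=4: Δ0=000110010 Δ1=000110110 | 1Δ
t=5: Δ0=000110110 Δ1=010110010 | 1Δ
t=6: Δ0=010110010 Δ1=010110110 Δ2=011110110 | 2Δ
t=7: Δ0=011110110 Δ1=011110010 | 1Δ
t=8: Δ0=011110010 Δ1=011110110 Δ2=011100110 Δ3=111100110 | 3Δ
t=9: Δ0=111100110 Δ1=111100010 | 1Δ
t=10: Δ0=111100010 Δ1=111100110 Δ2=110100110 | 2Δ
t=11: Δ0=110100110 Δ1=110100010 | 1Δ
t=12: Δ0=110100010 Δ1=110100110 Δ2=110110110 Δ3=010110110 | 3Δ
t=13: Δ0=010110110 Δ1=010110010 | 1Δ

3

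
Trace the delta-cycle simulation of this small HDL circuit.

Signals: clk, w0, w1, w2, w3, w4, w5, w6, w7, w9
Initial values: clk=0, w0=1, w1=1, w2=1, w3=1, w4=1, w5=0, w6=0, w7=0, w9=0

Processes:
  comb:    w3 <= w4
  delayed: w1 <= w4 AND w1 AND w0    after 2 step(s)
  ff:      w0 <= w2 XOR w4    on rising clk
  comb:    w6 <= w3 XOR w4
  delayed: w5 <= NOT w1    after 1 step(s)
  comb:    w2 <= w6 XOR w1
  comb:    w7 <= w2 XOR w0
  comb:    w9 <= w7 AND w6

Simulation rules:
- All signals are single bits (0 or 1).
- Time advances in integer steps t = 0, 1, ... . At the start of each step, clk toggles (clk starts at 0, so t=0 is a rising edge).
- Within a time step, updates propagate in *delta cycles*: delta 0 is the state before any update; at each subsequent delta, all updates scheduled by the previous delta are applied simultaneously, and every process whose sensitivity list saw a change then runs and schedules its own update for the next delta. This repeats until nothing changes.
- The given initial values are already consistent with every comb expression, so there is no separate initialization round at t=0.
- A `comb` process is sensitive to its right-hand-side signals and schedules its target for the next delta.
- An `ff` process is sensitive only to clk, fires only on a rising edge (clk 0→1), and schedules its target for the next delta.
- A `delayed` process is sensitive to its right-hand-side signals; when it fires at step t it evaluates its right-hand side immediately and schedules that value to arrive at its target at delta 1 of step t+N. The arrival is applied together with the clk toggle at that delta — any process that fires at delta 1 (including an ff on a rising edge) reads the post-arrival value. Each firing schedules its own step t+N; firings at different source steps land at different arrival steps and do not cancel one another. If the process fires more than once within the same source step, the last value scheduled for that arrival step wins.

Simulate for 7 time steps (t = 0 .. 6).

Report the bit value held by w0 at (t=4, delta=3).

t0.Δ0 w9=0 w7=0 w1=1 w5=0 w3=1 w4=1 w0=1 w6=0 clk=0 w2=1
t0.Δ1 w9=0 w7=0 w1=1 w5=0 w3=1 w4=1 w0=1 w6=0 clk=1 w2=1
t0.Δ2 w9=0 w7=0 w1=1 w5=0 w3=1 w4=1 w0=0 w6=0 clk=1 w2=1
t0.Δ3 w9=0 w7=1 w1=1 w5=0 w3=1 w4=1 w0=0 w6=0 clk=1 w2=1
t1.Δ0 w9=0 w7=1 w1=1 w5=0 w3=1 w4=1 w0=0 w6=0 clk=1 w2=1
t1.Δ1 w9=0 w7=1 w1=1 w5=0 w3=1 w4=1 w0=0 w6=0 clk=0 w2=1
t2.Δ0 w9=0 w7=1 w1=1 w5=0 w3=1 w4=1 w0=0 w6=0 clk=0 w2=1
t2.Δ1 w9=0 w7=1 w1=0 w5=0 w3=1 w4=1 w0=0 w6=0 clk=1 w2=1
t2.Δ2 w9=0 w7=1 w1=0 w5=0 w3=1 w4=1 w0=0 w6=0 clk=1 w2=0
t2.Δ3 w9=0 w7=0 w1=0 w5=0 w3=1 w4=1 w0=0 w6=0 clk=1 w2=0
t3.Δ0 w9=0 w7=0 w1=0 w5=0 w3=1 w4=1 w0=0 w6=0 clk=1 w2=0
t3.Δ1 w9=0 w7=0 w1=0 w5=1 w3=1 w4=1 w0=0 w6=0 clk=0 w2=0
t4.Δ0 w9=0 w7=0 w1=0 w5=1 w3=1 w4=1 w0=0 w6=0 clk=0 w2=0
t4.Δ1 w9=0 w7=0 w1=0 w5=1 w3=1 w4=1 w0=0 w6=0 clk=1 w2=0
t4.Δ2 w9=0 w7=0 w1=0 w5=1 w3=1 w4=1 w0=1 w6=0 clk=1 w2=0
t4.Δ3 w9=0 w7=1 w1=0 w5=1 w3=1 w4=1 w0=1 w6=0 clk=1 w2=0
t5.Δ0 w9=0 w7=1 w1=0 w5=1 w3=1 w4=1 w0=1 w6=0 clk=1 w2=0
t5.Δ1 w9=0 w7=1 w1=0 w5=1 w3=1 w4=1 w0=1 w6=0 clk=0 w2=0
t6.Δ0 w9=0 w7=1 w1=0 w5=1 w3=1 w4=1 w0=1 w6=0 clk=0 w2=0
t6.Δ1 w9=0 w7=1 w1=0 w5=1 w3=1 w4=1 w0=1 w6=0 clk=1 w2=0

1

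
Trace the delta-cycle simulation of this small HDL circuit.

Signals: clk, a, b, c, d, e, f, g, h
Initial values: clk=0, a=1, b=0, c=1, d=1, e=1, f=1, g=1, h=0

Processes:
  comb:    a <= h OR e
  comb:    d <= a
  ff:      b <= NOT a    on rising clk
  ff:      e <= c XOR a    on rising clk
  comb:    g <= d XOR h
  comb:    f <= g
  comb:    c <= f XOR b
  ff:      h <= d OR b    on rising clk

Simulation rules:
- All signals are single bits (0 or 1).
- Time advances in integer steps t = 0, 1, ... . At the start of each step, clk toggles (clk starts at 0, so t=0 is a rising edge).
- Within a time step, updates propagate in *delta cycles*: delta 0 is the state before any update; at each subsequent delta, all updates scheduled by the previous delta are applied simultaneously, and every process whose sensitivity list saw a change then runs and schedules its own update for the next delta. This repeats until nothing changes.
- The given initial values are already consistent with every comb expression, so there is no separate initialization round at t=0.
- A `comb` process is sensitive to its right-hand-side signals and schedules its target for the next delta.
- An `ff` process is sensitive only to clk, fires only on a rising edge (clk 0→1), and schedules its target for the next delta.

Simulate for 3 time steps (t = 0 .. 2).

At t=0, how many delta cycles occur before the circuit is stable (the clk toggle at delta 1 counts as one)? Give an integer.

t0.Δ0 b=0 a=1 c=1 f=1 g=1 clk=0 d=1 e=1 h=0
t0.Δ1 b=0 a=1 c=1 f=1 g=1 clk=1 d=1 e=1 h=0
t0.Δ2 b=0 a=1 c=1 f=1 g=1 clk=1 d=1 e=0 h=1
t0.Δ3 b=0 a=1 c=1 f=1 g=0 clk=1 d=1 e=0 h=1
t0.Δ4 b=0 a=1 c=1 f=0 g=0 clk=1 d=1 e=0 h=1
t0.Δ5 b=0 a=1 c=0 f=0 g=0 clk=1 d=1 e=0 h=1
t1.Δ0 b=0 a=1 c=0 f=0 g=0 clk=1 d=1 e=0 h=1
t1.Δ1 b=0 a=1 c=0 f=0 g=0 clk=0 d=1 e=0 h=1
t2.Δ0 b=0 a=1 c=0 f=0 g=0 clk=0 d=1 e=0 h=1
t2.Δ1 b=0 a=1 c=0 f=0 g=0 clk=1 d=1 e=0 h=1
t2.Δ2 b=0 a=1 c=0 f=0 g=0 clk=1 d=1 e=1 h=1

5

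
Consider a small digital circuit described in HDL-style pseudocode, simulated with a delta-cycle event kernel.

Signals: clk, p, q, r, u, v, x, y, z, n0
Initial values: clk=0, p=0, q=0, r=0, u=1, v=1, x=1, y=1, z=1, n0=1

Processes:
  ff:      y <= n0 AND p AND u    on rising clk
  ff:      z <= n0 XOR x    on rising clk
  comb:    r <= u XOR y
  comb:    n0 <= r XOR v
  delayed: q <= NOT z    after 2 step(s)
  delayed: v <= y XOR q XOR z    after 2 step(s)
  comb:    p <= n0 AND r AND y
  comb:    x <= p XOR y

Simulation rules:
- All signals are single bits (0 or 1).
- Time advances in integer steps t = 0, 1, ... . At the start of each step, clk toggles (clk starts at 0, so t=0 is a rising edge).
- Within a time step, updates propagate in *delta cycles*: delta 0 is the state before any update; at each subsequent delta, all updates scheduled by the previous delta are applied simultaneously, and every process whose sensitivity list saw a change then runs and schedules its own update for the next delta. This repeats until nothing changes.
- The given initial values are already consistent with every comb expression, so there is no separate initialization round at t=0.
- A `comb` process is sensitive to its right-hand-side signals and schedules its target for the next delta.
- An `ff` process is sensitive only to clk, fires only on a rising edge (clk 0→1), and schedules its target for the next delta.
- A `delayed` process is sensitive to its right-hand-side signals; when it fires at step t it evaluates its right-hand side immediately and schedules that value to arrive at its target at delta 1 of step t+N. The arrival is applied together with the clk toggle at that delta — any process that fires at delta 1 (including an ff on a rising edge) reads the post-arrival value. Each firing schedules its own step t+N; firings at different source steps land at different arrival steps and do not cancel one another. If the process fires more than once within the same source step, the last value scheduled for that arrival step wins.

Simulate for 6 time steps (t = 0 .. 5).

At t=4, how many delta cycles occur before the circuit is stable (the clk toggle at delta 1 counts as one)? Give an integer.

[bits: n0,y,q,p,z,clk,v,r,x,u]
t=0: Δ0=1100101011 Δ1=1100111011 Δ2=1000011011 Δ3=1000011101 Δ4=0000011101 | 4Δ
t=1: Δ0=0000011101 Δ1=0000001101 | 1Δ
t=2: Δ0=0000001101 Δ1=0010010101 Δ2=1010010101 | 2Δ
t=3: Δ0=1010010101 Δ1=1010000101 | 1Δ
t=4: Δ0=1010000101 Δ1=1010011101 Δ2=0010111101 | 2Δ
t=5: Δ0=0010111101 Δ1=0010101101 | 1Δ

2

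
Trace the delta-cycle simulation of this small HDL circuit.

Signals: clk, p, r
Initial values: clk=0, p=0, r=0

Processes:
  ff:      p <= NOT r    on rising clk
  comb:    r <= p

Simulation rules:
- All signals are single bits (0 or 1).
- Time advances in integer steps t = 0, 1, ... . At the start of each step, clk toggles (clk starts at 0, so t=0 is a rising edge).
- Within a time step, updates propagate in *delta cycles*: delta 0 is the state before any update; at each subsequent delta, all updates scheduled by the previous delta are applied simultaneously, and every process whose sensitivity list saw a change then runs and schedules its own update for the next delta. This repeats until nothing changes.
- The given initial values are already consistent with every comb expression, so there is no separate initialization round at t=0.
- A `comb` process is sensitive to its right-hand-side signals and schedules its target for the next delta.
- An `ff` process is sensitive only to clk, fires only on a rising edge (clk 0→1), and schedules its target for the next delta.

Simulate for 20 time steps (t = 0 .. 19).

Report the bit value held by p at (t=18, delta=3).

t=0 Δ0: p=0 r=0 clk=0
  Δ1: clk:0→1
  Δ2: p:0→1
  Δ3: r:0→1
  (3Δ to stable)
t=1 Δ0: p=1 r=1 clk=1
  Δ1: clk:1→0
  (1Δ to stable)
t=2 Δ0: p=1 r=1 clk=0
  Δ1: clk:0→1
  Δ2: p:1→0
  Δ3: r:1→0
  (3Δ to stable)
t=3 Δ0: p=0 r=0 clk=1
  Δ1: clk:1→0
  (1Δ to stable)
t=4 Δ0: p=0 r=0 clk=0
  Δ1: clk:0→1
  Δ2: p:0→1
  Δ3: r:0→1
  (3Δ to stable)
t=5 Δ0: p=1 r=1 clk=1
  Δ1: clk:1→0
  (1Δ to stable)
t=6 Δ0: p=1 r=1 clk=0
  Δ1: clk:0→1
  Δ2: p:1→0
  Δ3: r:1→0
  (3Δ to stable)
t=7 Δ0: p=0 r=0 clk=1
  Δ1: clk:1→0
  (1Δ to stable)
t=8 Δ0: p=0 r=0 clk=0
  Δ1: clk:0→1
  Δ2: p:0→1
  Δ3: r:0→1
  (3Δ to stable)
t=9 Δ0: p=1 r=1 clk=1
  Δ1: clk:1→0
  (1Δ to stable)
t=10 Δ0: p=1 r=1 clk=0
  Δ1: clk:0→1
  Δ2: p:1→0
  Δ3: r:1→0
  (3Δ to stable)
t=11 Δ0: p=0 r=0 clk=1
  Δ1: clk:1→0
  (1Δ to stable)
t=12 Δ0: p=0 r=0 clk=0
  Δ1: clk:0→1
  Δ2: p:0→1
  Δ3: r:0→1
  (3Δ to stable)
t=13 Δ0: p=1 r=1 clk=1
  Δ1: clk:1→0
  (1Δ to stable)
t=14 Δ0: p=1 r=1 clk=0
  Δ1: clk:0→1
  Δ2: p:1→0
  Δ3: r:1→0
  (3Δ to stable)
t=15 Δ0: p=0 r=0 clk=1
  Δ1: clk:1→0
  (1Δ to stable)
t=16 Δ0: p=0 r=0 clk=0
  Δ1: clk:0→1
  Δ2: p:0→1
  Δ3: r:0→1
  (3Δ to stable)
t=17 Δ0: p=1 r=1 clk=1
  Δ1: clk:1→0
  (1Δ to stable)
t=18 Δ0: p=1 r=1 clk=0
  Δ1: clk:0→1
  Δ2: p:1→0
  Δ3: r:1→0
  (3Δ to stable)
t=19 Δ0: p=0 r=0 clk=1
  Δ1: clk:1→0
  (1Δ to stable)

0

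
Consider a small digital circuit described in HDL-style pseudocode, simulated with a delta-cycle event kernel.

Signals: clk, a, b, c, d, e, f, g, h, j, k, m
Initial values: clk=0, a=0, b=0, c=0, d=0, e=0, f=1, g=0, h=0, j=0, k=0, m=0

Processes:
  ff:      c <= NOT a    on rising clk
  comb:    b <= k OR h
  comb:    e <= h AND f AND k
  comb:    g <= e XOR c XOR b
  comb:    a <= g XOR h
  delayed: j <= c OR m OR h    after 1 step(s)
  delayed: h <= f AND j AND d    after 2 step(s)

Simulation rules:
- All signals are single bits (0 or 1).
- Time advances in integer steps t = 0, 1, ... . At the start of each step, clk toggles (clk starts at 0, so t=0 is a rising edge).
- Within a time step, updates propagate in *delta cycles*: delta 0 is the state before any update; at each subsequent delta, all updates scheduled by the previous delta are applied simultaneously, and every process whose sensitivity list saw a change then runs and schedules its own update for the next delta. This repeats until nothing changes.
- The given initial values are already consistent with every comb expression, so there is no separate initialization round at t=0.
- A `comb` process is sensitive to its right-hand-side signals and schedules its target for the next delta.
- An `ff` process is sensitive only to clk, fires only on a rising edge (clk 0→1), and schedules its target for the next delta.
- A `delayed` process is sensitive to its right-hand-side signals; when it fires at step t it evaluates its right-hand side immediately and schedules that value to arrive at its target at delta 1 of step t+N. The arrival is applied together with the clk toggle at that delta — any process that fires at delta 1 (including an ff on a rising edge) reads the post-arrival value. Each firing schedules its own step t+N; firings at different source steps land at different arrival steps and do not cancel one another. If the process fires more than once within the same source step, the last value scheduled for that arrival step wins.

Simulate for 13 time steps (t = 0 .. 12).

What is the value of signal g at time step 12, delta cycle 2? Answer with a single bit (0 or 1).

[bits: h,d,b,c,k,clk,g,m,e,a,f,j]
t=0: Δ0=000000000010 Δ1=000001000010 Δ2=000101000010 Δ3=000101100010 Δ4=000101100110 | 4Δ
t=1: Δ0=000101100110 Δ1=000100100111 | 1Δ
t=2: Δ0=000100100111 Δ1=000101100111 Δ2=000001100111 Δ3=000001000111 Δ4=000001000011 | 4Δ
t=3: Δ0=000001000011 Δ1=000000000010 | 1Δ
t=4: Δ0=000000000010 Δ1=000001000010 Δ2=000101000010 Δ3=000101100010 Δ4=000101100110 | 4Δ
t=5: Δ0=000101100110 Δ1=000100100111 | 1Δ
t=6: Δ0=000100100111 Δ1=000101100111 Δ2=000001100111 Δ3=000001000111 Δ4=000001000011 | 4Δ
t=7: Δ0=000001000011 Δ1=000000000010 | 1Δ
t=8: Δ0=000000000010 Δ1=000001000010 Δ2=000101000010 Δ3=000101100010 Δ4=000101100110 | 4Δ
t=9: Δ0=000101100110 Δ1=000100100111 | 1Δ
t=10: Δ0=000100100111 Δ1=000101100111 Δ2=000001100111 Δ3=000001000111 Δ4=000001000011 | 4Δ
t=11: Δ0=000001000011 Δ1=000000000010 | 1Δ
t=12: Δ0=000000000010 Δ1=000001000010 Δ2=000101000010 Δ3=000101100010 Δ4=000101100110 | 4Δ

0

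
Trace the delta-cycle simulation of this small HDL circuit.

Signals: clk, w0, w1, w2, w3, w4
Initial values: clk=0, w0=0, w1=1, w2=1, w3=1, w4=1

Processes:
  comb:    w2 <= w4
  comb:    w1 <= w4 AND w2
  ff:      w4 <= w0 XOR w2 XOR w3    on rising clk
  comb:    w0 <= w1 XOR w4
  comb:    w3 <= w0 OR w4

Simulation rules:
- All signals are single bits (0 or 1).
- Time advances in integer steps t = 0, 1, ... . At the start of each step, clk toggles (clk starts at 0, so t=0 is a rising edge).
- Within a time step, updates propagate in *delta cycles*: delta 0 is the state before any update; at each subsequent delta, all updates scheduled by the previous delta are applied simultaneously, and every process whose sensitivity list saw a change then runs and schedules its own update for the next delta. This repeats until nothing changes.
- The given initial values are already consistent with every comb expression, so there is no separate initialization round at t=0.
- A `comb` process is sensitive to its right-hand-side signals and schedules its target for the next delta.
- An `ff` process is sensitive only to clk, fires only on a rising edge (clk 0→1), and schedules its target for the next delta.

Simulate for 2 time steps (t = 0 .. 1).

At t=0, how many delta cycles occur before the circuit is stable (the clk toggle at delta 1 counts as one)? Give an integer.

[bits: w2,w1,w0,w4,clk,w3]
t=0: Δ0=110101 Δ1=110111 Δ2=110011 Δ3=001010 Δ4=000011 Δ5=000010 | 5Δ
t=1: Δ0=000010 Δ1=000000 | 1Δ

5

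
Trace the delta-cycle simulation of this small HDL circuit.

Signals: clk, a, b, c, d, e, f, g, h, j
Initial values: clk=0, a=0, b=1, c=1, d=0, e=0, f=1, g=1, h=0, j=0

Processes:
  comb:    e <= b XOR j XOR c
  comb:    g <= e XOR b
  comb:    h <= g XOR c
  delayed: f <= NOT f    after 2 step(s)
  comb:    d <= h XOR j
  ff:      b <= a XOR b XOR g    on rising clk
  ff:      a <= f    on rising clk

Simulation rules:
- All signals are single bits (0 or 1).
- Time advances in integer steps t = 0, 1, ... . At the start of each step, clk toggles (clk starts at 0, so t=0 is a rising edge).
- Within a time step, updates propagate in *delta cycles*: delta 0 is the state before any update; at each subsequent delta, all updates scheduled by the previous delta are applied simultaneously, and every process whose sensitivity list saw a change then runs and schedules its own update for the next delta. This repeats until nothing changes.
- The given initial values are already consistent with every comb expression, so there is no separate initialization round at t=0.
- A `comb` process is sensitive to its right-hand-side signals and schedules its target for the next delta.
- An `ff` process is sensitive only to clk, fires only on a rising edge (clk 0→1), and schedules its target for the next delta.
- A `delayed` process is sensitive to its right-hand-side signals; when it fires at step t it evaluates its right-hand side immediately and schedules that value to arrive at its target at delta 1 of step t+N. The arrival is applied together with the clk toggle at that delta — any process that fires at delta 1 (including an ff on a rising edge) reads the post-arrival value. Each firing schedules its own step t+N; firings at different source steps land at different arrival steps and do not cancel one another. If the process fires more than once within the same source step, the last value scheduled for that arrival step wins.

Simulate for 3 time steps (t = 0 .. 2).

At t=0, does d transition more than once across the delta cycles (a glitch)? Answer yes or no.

yes

t0.Δ0 c=1 f=1 b=1 d=0 g=1 h=0 e=0 a=0 clk=0 j=0
t0.Δ1 c=1 f=1 b=1 d=0 g=1 h=0 e=0 a=0 clk=1 j=0
t0.Δ2 c=1 f=1 b=0 d=0 g=1 h=0 e=0 a=1 clk=1 j=0
t0.Δ3 c=1 f=1 b=0 d=0 g=0 h=0 e=1 a=1 clk=1 j=0
t0.Δ4 c=1 f=1 b=0 d=0 g=1 h=1 e=1 a=1 clk=1 j=0
t0.Δ5 c=1 f=1 b=0 d=1 g=1 h=0 e=1 a=1 clk=1 j=0
t0.Δ6 c=1 f=1 b=0 d=0 g=1 h=0 e=1 a=1 clk=1 j=0
t1.Δ0 c=1 f=1 b=0 d=0 g=1 h=0 e=1 a=1 clk=1 j=0
t1.Δ1 c=1 f=1 b=0 d=0 g=1 h=0 e=1 a=1 clk=0 j=0
t2.Δ0 c=1 f=1 b=0 d=0 g=1 h=0 e=1 a=1 clk=0 j=0
t2.Δ1 c=1 f=1 b=0 d=0 g=1 h=0 e=1 a=1 clk=1 j=0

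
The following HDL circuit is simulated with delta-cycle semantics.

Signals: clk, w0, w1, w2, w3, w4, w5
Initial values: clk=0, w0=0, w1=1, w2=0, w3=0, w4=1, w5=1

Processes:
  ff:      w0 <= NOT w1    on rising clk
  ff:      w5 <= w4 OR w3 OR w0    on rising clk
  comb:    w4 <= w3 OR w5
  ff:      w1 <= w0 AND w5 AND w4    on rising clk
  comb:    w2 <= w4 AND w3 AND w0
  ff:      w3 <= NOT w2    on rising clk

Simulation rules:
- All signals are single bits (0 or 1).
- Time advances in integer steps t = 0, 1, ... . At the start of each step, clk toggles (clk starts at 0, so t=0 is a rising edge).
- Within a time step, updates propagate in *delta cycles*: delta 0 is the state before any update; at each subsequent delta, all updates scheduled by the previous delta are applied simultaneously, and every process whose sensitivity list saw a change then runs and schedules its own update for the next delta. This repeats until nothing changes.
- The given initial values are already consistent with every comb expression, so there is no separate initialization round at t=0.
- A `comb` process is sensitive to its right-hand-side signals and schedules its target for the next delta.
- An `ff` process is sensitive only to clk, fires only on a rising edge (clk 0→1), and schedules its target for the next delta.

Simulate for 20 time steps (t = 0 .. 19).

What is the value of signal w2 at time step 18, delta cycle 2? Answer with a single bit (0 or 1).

t=0 Δ0: w2=0 w5=1 w3=0 w4=1 clk=0 w0=0 w1=1
  Δ1: clk:0→1
  Δ2: w3:0→1, w1:1→0
  (2Δ to stable)
t=1 Δ0: w2=0 w5=1 w3=1 w4=1 clk=1 w0=0 w1=0
  Δ1: clk:1→0
  (1Δ to stable)
t=2 Δ0: w2=0 w5=1 w3=1 w4=1 clk=0 w0=0 w1=0
  Δ1: clk:0→1
  Δ2: w0:0→1
  Δ3: w2:0→1
  (3Δ to stable)
t=3 Δ0: w2=1 w5=1 w3=1 w4=1 clk=1 w0=1 w1=0
  Δ1: clk:1→0
  (1Δ to stable)
t=4 Δ0: w2=1 w5=1 w3=1 w4=1 clk=0 w0=1 w1=0
  Δ1: clk:0→1
  Δ2: w3:1→0, w1:0→1
  Δ3: w2:1→0
  (3Δ to stable)
t=5 Δ0: w2=0 w5=1 w3=0 w4=1 clk=1 w0=1 w1=1
  Δ1: clk:1→0
  (1Δ to stable)
t=6 Δ0: w2=0 w5=1 w3=0 w4=1 clk=0 w0=1 w1=1
  Δ1: clk:0→1
  Δ2: w3:0→1, w0:1→0
  (2Δ to stable)
t=7 Δ0: w2=0 w5=1 w3=1 w4=1 clk=1 w0=0 w1=1
  Δ1: clk:1→0
  (1Δ to stable)
t=8 Δ0: w2=0 w5=1 w3=1 w4=1 clk=0 w0=0 w1=1
  Δ1: clk:0→1
  Δ2: w1:1→0
  (2Δ to stable)
t=9 Δ0: w2=0 w5=1 w3=1 w4=1 clk=1 w0=0 w1=0
  Δ1: clk:1→0
  (1Δ to stable)
t=10 Δ0: w2=0 w5=1 w3=1 w4=1 clk=0 w0=0 w1=0
  Δ1: clk:0→1
  Δ2: w0:0→1
  Δ3: w2:0→1
  (3Δ to stable)
t=11 Δ0: w2=1 w5=1 w3=1 w4=1 clk=1 w0=1 w1=0
  Δ1: clk:1→0
  (1Δ to stable)
t=12 Δ0: w2=1 w5=1 w3=1 w4=1 clk=0 w0=1 w1=0
  Δ1: clk:0→1
  Δ2: w3:1→0, w1:0→1
  Δ3: w2:1→0
  (3Δ to stable)
t=13 Δ0: w2=0 w5=1 w3=0 w4=1 clk=1 w0=1 w1=1
  Δ1: clk:1→0
  (1Δ to stable)
t=14 Δ0: w2=0 w5=1 w3=0 w4=1 clk=0 w0=1 w1=1
  Δ1: clk:0→1
  Δ2: w3:0→1, w0:1→0
  (2Δ to stable)
t=15 Δ0: w2=0 w5=1 w3=1 w4=1 clk=1 w0=0 w1=1
  Δ1: clk:1→0
  (1Δ to stable)
t=16 Δ0: w2=0 w5=1 w3=1 w4=1 clk=0 w0=0 w1=1
  Δ1: clk:0→1
  Δ2: w1:1→0
  (2Δ to stable)
t=17 Δ0: w2=0 w5=1 w3=1 w4=1 clk=1 w0=0 w1=0
  Δ1: clk:1→0
  (1Δ to stable)
t=18 Δ0: w2=0 w5=1 w3=1 w4=1 clk=0 w0=0 w1=0
  Δ1: clk:0→1
  Δ2: w0:0→1
  Δ3: w2:0→1
  (3Δ to stable)
t=19 Δ0: w2=1 w5=1 w3=1 w4=1 clk=1 w0=1 w1=0
  Δ1: clk:1→0
  (1Δ to stable)

0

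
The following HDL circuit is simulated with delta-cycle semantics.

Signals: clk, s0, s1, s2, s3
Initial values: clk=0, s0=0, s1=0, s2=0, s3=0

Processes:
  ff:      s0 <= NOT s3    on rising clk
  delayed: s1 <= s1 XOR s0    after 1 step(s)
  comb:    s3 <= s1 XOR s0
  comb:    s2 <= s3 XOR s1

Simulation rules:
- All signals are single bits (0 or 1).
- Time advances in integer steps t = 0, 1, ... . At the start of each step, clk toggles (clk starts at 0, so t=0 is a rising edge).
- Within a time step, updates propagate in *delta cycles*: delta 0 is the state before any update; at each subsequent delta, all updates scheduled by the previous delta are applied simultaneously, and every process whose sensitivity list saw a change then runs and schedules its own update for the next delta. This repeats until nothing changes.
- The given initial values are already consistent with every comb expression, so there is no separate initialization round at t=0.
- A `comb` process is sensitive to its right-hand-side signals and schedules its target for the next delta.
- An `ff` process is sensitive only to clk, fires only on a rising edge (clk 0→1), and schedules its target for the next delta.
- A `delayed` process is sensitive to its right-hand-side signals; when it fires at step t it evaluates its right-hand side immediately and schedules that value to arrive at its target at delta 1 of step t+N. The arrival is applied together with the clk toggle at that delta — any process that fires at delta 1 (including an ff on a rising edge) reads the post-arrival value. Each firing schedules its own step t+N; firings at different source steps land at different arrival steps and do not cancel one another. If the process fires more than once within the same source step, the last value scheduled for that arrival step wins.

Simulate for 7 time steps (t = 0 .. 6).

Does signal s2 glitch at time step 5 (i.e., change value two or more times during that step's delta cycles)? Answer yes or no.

yes

t0.Δ0 s2=0 s0=0 clk=0 s3=0 s1=0
t0.Δ1 s2=0 s0=0 clk=1 s3=0 s1=0
t0.Δ2 s2=0 s0=1 clk=1 s3=0 s1=0
t0.Δ3 s2=0 s0=1 clk=1 s3=1 s1=0
t0.Δ4 s2=1 s0=1 clk=1 s3=1 s1=0
t1.Δ0 s2=1 s0=1 clk=1 s3=1 s1=0
t1.Δ1 s2=1 s0=1 clk=0 s3=1 s1=1
t1.Δ2 s2=0 s0=1 clk=0 s3=0 s1=1
t1.Δ3 s2=1 s0=1 clk=0 s3=0 s1=1
t2.Δ0 s2=1 s0=1 clk=0 s3=0 s1=1
t2.Δ1 s2=1 s0=1 clk=1 s3=0 s1=0
t2.Δ2 s2=0 s0=1 clk=1 s3=1 s1=0
t2.Δ3 s2=1 s0=1 clk=1 s3=1 s1=0
t3.Δ0 s2=1 s0=1 clk=1 s3=1 s1=0
t3.Δ1 s2=1 s0=1 clk=0 s3=1 s1=1
t3.Δ2 s2=0 s0=1 clk=0 s3=0 s1=1
t3.Δ3 s2=1 s0=1 clk=0 s3=0 s1=1
t4.Δ0 s2=1 s0=1 clk=0 s3=0 s1=1
t4.Δ1 s2=1 s0=1 clk=1 s3=0 s1=0
t4.Δ2 s2=0 s0=1 clk=1 s3=1 s1=0
t4.Δ3 s2=1 s0=1 clk=1 s3=1 s1=0
t5.Δ0 s2=1 s0=1 clk=1 s3=1 s1=0
t5.Δ1 s2=1 s0=1 clk=0 s3=1 s1=1
t5.Δ2 s2=0 s0=1 clk=0 s3=0 s1=1
t5.Δ3 s2=1 s0=1 clk=0 s3=0 s1=1
t6.Δ0 s2=1 s0=1 clk=0 s3=0 s1=1
t6.Δ1 s2=1 s0=1 clk=1 s3=0 s1=0
t6.Δ2 s2=0 s0=1 clk=1 s3=1 s1=0
t6.Δ3 s2=1 s0=1 clk=1 s3=1 s1=0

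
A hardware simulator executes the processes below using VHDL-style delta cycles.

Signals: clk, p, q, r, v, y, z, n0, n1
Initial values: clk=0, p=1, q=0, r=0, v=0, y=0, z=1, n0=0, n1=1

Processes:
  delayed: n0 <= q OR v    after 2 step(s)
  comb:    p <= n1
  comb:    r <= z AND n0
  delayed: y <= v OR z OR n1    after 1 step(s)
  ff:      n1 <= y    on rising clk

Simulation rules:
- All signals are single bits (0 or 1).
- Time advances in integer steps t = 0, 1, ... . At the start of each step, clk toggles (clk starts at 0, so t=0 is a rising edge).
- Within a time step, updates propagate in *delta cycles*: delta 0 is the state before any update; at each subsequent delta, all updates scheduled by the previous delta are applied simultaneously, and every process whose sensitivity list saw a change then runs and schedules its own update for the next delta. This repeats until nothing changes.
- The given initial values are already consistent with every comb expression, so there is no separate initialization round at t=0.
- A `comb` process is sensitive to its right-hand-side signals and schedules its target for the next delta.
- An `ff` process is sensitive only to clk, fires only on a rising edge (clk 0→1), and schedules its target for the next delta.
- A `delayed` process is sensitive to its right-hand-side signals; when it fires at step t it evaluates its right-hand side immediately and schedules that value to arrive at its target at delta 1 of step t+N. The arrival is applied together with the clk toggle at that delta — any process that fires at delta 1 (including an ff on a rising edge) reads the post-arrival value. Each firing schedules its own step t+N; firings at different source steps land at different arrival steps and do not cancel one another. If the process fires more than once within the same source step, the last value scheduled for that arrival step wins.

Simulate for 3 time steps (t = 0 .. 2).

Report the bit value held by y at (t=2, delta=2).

[bits: v,z,clk,n1,p,r,q,y,n0]
t=0: Δ0=010110000 Δ1=011110000 Δ2=011010000 Δ3=011000000 | 3Δ
t=1: Δ0=011000000 Δ1=010000010 | 1Δ
t=2: Δ0=010000010 Δ1=011000010 Δ2=011100010 Δ3=011110010 | 3Δ

1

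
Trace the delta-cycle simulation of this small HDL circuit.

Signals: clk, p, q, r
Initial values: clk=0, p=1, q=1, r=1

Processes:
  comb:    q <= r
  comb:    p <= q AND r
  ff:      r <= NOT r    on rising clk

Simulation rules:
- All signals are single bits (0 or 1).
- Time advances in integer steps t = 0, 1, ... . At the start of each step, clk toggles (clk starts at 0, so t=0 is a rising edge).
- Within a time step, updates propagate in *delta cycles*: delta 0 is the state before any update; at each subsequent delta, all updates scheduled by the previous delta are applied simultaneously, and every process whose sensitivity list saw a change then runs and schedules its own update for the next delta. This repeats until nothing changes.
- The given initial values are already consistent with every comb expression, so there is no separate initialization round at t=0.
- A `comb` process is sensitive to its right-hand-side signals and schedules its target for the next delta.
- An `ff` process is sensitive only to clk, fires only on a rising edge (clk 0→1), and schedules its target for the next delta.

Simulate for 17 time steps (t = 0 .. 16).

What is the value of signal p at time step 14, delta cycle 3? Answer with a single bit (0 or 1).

0

[bits: q,r,p,clk]
t=0: Δ0=1110 Δ1=1111 Δ2=1011 Δ3=0001 | 3Δ
t=1: Δ0=0001 Δ1=0000 | 1Δ
t=2: Δ0=0000 Δ1=0001 Δ2=0101 Δ3=1101 Δ4=1111 | 4Δ
t=3: Δ0=1111 Δ1=1110 | 1Δ
t=4: Δ0=1110 Δ1=1111 Δ2=1011 Δ3=0001 | 3Δ
t=5: Δ0=0001 Δ1=0000 | 1Δ
t=6: Δ0=0000 Δ1=0001 Δ2=0101 Δ3=1101 Δ4=1111 | 4Δ
t=7: Δ0=1111 Δ1=1110 | 1Δ
t=8: Δ0=1110 Δ1=1111 Δ2=1011 Δ3=0001 | 3Δ
t=9: Δ0=0001 Δ1=0000 | 1Δ
t=10: Δ0=0000 Δ1=0001 Δ2=0101 Δ3=1101 Δ4=1111 | 4Δ
t=11: Δ0=1111 Δ1=1110 | 1Δ
t=12: Δ0=1110 Δ1=1111 Δ2=1011 Δ3=0001 | 3Δ
t=13: Δ0=0001 Δ1=0000 | 1Δ
t=14: Δ0=0000 Δ1=0001 Δ2=0101 Δ3=1101 Δ4=1111 | 4Δ
t=15: Δ0=1111 Δ1=1110 | 1Δ
t=16: Δ0=1110 Δ1=1111 Δ2=1011 Δ3=0001 | 3Δ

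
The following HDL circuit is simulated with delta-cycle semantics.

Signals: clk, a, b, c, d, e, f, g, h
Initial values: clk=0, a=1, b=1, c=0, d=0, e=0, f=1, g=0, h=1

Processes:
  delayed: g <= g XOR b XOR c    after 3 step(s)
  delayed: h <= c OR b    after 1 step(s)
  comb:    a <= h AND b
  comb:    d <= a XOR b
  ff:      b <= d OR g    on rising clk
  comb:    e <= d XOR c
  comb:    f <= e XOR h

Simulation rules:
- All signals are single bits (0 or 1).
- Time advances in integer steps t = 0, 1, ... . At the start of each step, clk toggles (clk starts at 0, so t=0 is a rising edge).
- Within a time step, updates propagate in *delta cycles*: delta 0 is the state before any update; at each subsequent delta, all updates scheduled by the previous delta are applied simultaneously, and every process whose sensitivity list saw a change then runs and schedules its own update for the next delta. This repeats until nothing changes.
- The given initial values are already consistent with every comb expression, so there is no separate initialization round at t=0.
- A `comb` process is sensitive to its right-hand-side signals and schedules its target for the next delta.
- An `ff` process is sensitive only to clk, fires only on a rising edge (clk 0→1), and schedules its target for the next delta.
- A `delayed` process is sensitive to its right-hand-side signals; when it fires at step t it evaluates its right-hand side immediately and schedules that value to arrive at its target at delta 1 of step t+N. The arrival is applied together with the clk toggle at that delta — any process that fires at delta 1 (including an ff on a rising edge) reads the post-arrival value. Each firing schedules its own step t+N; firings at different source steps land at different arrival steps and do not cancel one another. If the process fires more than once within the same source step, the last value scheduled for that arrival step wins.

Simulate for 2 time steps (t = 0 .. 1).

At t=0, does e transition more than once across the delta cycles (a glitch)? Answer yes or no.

yes

[bits: h,g,e,d,clk,f,b,c,a]
t=0: Δ0=100001101 Δ1=100011101 Δ2=100011001 Δ3=100111000 Δ4=101011000 Δ5=100010000 Δ6=100011000 | 6Δ
t=1: Δ0=100011000 Δ1=000001000 Δ2=000000000 | 2Δ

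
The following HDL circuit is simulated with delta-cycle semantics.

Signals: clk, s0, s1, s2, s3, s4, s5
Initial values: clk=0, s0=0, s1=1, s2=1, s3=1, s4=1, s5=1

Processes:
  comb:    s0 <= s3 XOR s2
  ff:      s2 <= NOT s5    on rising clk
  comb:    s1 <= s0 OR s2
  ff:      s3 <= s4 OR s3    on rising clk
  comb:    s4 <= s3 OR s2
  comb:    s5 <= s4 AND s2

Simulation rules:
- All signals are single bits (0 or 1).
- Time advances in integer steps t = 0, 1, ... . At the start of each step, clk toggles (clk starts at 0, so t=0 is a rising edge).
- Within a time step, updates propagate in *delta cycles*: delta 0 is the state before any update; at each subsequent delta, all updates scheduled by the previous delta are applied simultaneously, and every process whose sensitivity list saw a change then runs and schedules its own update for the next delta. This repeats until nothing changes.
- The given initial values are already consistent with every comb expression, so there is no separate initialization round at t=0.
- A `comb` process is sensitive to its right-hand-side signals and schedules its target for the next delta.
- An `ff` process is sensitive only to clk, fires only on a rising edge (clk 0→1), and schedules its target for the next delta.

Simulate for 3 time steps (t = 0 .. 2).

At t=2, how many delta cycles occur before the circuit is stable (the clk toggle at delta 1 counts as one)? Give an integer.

3

[bits: s1,s3,s2,s0,s4,clk,s5]
t=0: Δ0=1110101 Δ1=1110111 Δ2=1100111 Δ3=0101110 Δ4=1101110 | 4Δ
t=1: Δ0=1101110 Δ1=1101100 | 1Δ
t=2: Δ0=1101100 Δ1=1101110 Δ2=1111110 Δ3=1110111 | 3Δ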